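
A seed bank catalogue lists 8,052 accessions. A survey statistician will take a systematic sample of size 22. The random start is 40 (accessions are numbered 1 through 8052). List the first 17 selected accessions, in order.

40, 406, 772, 1138, 1504, 1870, 2236, 2602, 2968, 3334, 3700, 4066, 4432, 4798, 5164, 5530, 5896

k = N/n = 8052/22 = 366
accession 1: 40
accession 2: 40 + 366 = 406
accession 3: 406 + 366 = 772
accession 4: 772 + 366 = 1138
accession 5: 1138 + 366 = 1504
accession 6: 1504 + 366 = 1870
accession 7: 1870 + 366 = 2236
accession 8: 2236 + 366 = 2602
accession 9: 2602 + 366 = 2968
accession 10: 2968 + 366 = 3334
accession 11: 3334 + 366 = 3700
accession 12: 3700 + 366 = 4066
accession 13: 4066 + 366 = 4432
accession 14: 4432 + 366 = 4798
accession 15: 4798 + 366 = 5164
accession 16: 5164 + 366 = 5530
accession 17: 5530 + 366 = 5896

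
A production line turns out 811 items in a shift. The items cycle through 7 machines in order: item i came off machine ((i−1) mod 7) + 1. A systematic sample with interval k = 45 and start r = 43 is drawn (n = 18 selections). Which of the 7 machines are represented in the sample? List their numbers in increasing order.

Consecutive selections differ by k = 45, so their machine numbers differ by 45 mod 7 = 3.
gcd(45, 7) = 1, so the sample visits 7/1 = 7 distinct residues mod 7.
Start 43 is machine 1; the machines hit are 1, 2, 3, 4, 5, 6, 7.

1, 2, 3, 4, 5, 6, 7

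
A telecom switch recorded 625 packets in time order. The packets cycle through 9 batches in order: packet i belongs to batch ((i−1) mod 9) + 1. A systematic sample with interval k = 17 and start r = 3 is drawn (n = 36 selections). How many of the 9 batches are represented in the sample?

Consecutive selections differ by k = 17, so their batch numbers differ by 17 mod 9 = 8.
gcd(17, 9) = 1, so the sample visits 9/1 = 9 distinct residues mod 9.
Start 3 is batch 3; the batches hit are 1, 2, 3, 4, 5, 6, 7, 8, 9.

9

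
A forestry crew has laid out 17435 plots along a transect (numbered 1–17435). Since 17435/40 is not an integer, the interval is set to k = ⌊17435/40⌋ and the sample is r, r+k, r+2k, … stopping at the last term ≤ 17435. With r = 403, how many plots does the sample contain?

k = ⌊17435/40⌋ = 435
Achieved size = ⌊(17435 − 403)/435⌋ + 1 = ⌊17032/435⌋ + 1 = 39 + 1 = 40
(last selection: 403 + 39×435 = 17368 ≤ 17435; next would be 17803 > 17435)

40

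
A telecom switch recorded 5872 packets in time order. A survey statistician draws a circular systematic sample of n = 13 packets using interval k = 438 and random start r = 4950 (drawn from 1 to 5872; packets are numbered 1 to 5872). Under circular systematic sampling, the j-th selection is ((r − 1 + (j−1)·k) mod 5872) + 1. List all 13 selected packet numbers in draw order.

Selection 1: 4950
Selection 2: 4950 + 438 = 5388
Selection 3: 5388 + 438 = 5826
Selection 4: 5826 + 438 = 6264 → 6264 − 5872 = 392
Selection 5: 392 + 438 = 830
Selection 6: 830 + 438 = 1268
Selection 7: 1268 + 438 = 1706
Selection 8: 1706 + 438 = 2144
Selection 9: 2144 + 438 = 2582
Selection 10: 2582 + 438 = 3020
Selection 11: 3020 + 438 = 3458
Selection 12: 3458 + 438 = 3896
Selection 13: 3896 + 438 = 4334

4950, 5388, 5826, 392, 830, 1268, 1706, 2144, 2582, 3020, 3458, 3896, 4334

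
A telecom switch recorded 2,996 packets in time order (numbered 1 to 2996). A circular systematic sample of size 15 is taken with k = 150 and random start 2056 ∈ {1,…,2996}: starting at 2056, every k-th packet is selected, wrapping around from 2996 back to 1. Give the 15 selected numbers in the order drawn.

2056, 2206, 2356, 2506, 2656, 2806, 2956, 110, 260, 410, 560, 710, 860, 1010, 1160

Selection 1: 2056
Selection 2: 2056 + 150 = 2206
Selection 3: 2206 + 150 = 2356
Selection 4: 2356 + 150 = 2506
Selection 5: 2506 + 150 = 2656
Selection 6: 2656 + 150 = 2806
Selection 7: 2806 + 150 = 2956
Selection 8: 2956 + 150 = 3106 → 3106 − 2996 = 110
Selection 9: 110 + 150 = 260
Selection 10: 260 + 150 = 410
Selection 11: 410 + 150 = 560
Selection 12: 560 + 150 = 710
Selection 13: 710 + 150 = 860
Selection 14: 860 + 150 = 1010
Selection 15: 1010 + 150 = 1160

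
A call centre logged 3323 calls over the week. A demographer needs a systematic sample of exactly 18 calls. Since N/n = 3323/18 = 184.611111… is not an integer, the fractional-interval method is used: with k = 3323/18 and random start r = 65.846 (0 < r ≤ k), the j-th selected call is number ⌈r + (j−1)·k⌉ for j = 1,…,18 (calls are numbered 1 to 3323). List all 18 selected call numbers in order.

j=1: r + 0k = 65.846 → ⌈·⌉ = 66
j=2: r + 1k = 250.457111… → ⌈·⌉ = 251
j=3: r + 2k = 435.068222… → ⌈·⌉ = 436
j=4: r + 3k = 619.679333… → ⌈·⌉ = 620
j=5: r + 4k = 804.290444… → ⌈·⌉ = 805
j=6: r + 5k = 988.901555… → ⌈·⌉ = 989
j=7: r + 6k = 1173.512666… → ⌈·⌉ = 1174
j=8: r + 7k = 1358.123777… → ⌈·⌉ = 1359
j=9: r + 8k = 1542.734888… → ⌈·⌉ = 1543
j=10: r + 9k = 1727.346 → ⌈·⌉ = 1728
j=11: r + 10k = 1911.957111… → ⌈·⌉ = 1912
j=12: r + 11k = 2096.568222… → ⌈·⌉ = 2097
j=13: r + 12k = 2281.179333… → ⌈·⌉ = 2282
j=14: r + 13k = 2465.790444… → ⌈·⌉ = 2466
j=15: r + 14k = 2650.401555… → ⌈·⌉ = 2651
j=16: r + 15k = 2835.012666… → ⌈·⌉ = 2836
j=17: r + 16k = 3019.623777… → ⌈·⌉ = 3020
j=18: r + 17k = 3204.234888… → ⌈·⌉ = 3205

66, 251, 436, 620, 805, 989, 1174, 1359, 1543, 1728, 1912, 2097, 2282, 2466, 2651, 2836, 3020, 3205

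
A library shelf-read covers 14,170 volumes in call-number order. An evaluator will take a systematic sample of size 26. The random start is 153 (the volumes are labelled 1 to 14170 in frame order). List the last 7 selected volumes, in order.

10508, 11053, 11598, 12143, 12688, 13233, 13778

k = N/n = 14170/26 = 545
20th selection = 153 + 19×545 = 10508
21st: 10508 + 545 = 11053
22nd: 11053 + 545 = 11598
23rd: 11598 + 545 = 12143
24th: 12143 + 545 = 12688
25th: 12688 + 545 = 13233
26th: 13233 + 545 = 13778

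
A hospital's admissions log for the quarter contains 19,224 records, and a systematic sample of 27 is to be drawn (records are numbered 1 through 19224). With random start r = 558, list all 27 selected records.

k = N/n = 19224/27 = 712
record 1: 558
record 2: 558 + 712 = 1270
record 3: 1270 + 712 = 1982
record 4: 1982 + 712 = 2694
record 5: 2694 + 712 = 3406
record 6: 3406 + 712 = 4118
record 7: 4118 + 712 = 4830
record 8: 4830 + 712 = 5542
record 9: 5542 + 712 = 6254
record 10: 6254 + 712 = 6966
record 11: 6966 + 712 = 7678
record 12: 7678 + 712 = 8390
record 13: 8390 + 712 = 9102
record 14: 9102 + 712 = 9814
record 15: 9814 + 712 = 10526
record 16: 10526 + 712 = 11238
record 17: 11238 + 712 = 11950
record 18: 11950 + 712 = 12662
record 19: 12662 + 712 = 13374
record 20: 13374 + 712 = 14086
record 21: 14086 + 712 = 14798
record 22: 14798 + 712 = 15510
record 23: 15510 + 712 = 16222
record 24: 16222 + 712 = 16934
record 25: 16934 + 712 = 17646
record 26: 17646 + 712 = 18358
record 27: 18358 + 712 = 19070

558, 1270, 1982, 2694, 3406, 4118, 4830, 5542, 6254, 6966, 7678, 8390, 9102, 9814, 10526, 11238, 11950, 12662, 13374, 14086, 14798, 15510, 16222, 16934, 17646, 18358, 19070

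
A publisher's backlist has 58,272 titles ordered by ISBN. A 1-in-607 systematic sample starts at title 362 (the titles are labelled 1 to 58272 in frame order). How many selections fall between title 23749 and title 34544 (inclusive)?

k = 607
First selection ≥ 23749: 362 + ⌈(23749−362)/607⌉·607 = 362 + 39×607 = 24035
Last selection ≤ 34544: 362 + ⌊(34544−362)/607⌋·607 = 362 + 56×607 = 34354
Count = 56 − 39 + 1 = 18

18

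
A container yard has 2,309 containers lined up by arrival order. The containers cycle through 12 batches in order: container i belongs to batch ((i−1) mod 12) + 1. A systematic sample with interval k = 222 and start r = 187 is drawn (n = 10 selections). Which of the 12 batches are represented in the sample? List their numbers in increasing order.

Consecutive selections differ by k = 222, so their batch numbers differ by 222 mod 12 = 6.
gcd(222, 12) = 6, so the sample visits 12/6 = 2 distinct residues mod 12.
Start 187 is batch 7; the batches hit are 1, 7.

1, 7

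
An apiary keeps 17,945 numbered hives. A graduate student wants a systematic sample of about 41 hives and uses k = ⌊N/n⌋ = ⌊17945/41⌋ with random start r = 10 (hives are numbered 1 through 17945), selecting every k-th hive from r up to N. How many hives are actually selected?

42

k = ⌊17945/41⌋ = 437
Achieved size = ⌊(17945 − 10)/437⌋ + 1 = ⌊17935/437⌋ + 1 = 41 + 1 = 42
(last selection: 10 + 41×437 = 17927 ≤ 17945; next would be 18364 > 17945)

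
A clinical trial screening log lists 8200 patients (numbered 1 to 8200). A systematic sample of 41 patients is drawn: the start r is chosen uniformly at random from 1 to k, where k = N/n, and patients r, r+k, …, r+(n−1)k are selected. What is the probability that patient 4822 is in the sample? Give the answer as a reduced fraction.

1/200

k = 8200/41 = 200.
Patient 4822 is selected iff r ≡ 4822 (mod 200); exactly one such r in {1,…,200}.
Inclusion probability = 1/200.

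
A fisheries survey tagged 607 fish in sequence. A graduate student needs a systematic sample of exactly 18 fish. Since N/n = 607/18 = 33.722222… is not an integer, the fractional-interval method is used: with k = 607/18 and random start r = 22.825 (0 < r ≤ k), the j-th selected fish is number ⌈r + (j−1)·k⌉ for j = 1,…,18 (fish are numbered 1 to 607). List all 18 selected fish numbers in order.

23, 57, 91, 124, 158, 192, 226, 259, 293, 327, 361, 394, 428, 462, 495, 529, 563, 597

j=1: r + 0k = 22.825 → ⌈·⌉ = 23
j=2: r + 1k = 56.547222… → ⌈·⌉ = 57
j=3: r + 2k = 90.269444… → ⌈·⌉ = 91
j=4: r + 3k = 123.991666… → ⌈·⌉ = 124
j=5: r + 4k = 157.713888… → ⌈·⌉ = 158
j=6: r + 5k = 191.436111… → ⌈·⌉ = 192
j=7: r + 6k = 225.158333… → ⌈·⌉ = 226
j=8: r + 7k = 258.880555… → ⌈·⌉ = 259
j=9: r + 8k = 292.602777… → ⌈·⌉ = 293
j=10: r + 9k = 326.325 → ⌈·⌉ = 327
j=11: r + 10k = 360.047222… → ⌈·⌉ = 361
j=12: r + 11k = 393.769444… → ⌈·⌉ = 394
j=13: r + 12k = 427.491666… → ⌈·⌉ = 428
j=14: r + 13k = 461.213888… → ⌈·⌉ = 462
j=15: r + 14k = 494.936111… → ⌈·⌉ = 495
j=16: r + 15k = 528.658333… → ⌈·⌉ = 529
j=17: r + 16k = 562.380555… → ⌈·⌉ = 563
j=18: r + 17k = 596.102777… → ⌈·⌉ = 597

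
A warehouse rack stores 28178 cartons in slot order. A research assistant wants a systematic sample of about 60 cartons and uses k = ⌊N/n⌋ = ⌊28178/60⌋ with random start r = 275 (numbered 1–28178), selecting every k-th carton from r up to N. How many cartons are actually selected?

60

k = ⌊28178/60⌋ = 469
Achieved size = ⌊(28178 − 275)/469⌋ + 1 = ⌊27903/469⌋ + 1 = 59 + 1 = 60
(last selection: 275 + 59×469 = 27946 ≤ 28178; next would be 28415 > 28178)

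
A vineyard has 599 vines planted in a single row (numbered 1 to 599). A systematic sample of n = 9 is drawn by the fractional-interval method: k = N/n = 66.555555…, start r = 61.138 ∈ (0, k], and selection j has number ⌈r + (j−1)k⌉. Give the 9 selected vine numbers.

j=1: r + 0k = 61.138 → ⌈·⌉ = 62
j=2: r + 1k = 127.693555… → ⌈·⌉ = 128
j=3: r + 2k = 194.249111… → ⌈·⌉ = 195
j=4: r + 3k = 260.804666… → ⌈·⌉ = 261
j=5: r + 4k = 327.360222… → ⌈·⌉ = 328
j=6: r + 5k = 393.915777… → ⌈·⌉ = 394
j=7: r + 6k = 460.471333… → ⌈·⌉ = 461
j=8: r + 7k = 527.026888… → ⌈·⌉ = 528
j=9: r + 8k = 593.582444… → ⌈·⌉ = 594

62, 128, 195, 261, 328, 394, 461, 528, 594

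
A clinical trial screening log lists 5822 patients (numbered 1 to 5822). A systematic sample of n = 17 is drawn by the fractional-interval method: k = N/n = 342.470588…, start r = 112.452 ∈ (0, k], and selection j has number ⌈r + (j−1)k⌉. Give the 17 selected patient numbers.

j=1: r + 0k = 112.452 → ⌈·⌉ = 113
j=2: r + 1k = 454.922588… → ⌈·⌉ = 455
j=3: r + 2k = 797.393176… → ⌈·⌉ = 798
j=4: r + 3k = 1139.863764… → ⌈·⌉ = 1140
j=5: r + 4k = 1482.334352… → ⌈·⌉ = 1483
j=6: r + 5k = 1824.804941… → ⌈·⌉ = 1825
j=7: r + 6k = 2167.275529… → ⌈·⌉ = 2168
j=8: r + 7k = 2509.746117… → ⌈·⌉ = 2510
j=9: r + 8k = 2852.216705… → ⌈·⌉ = 2853
j=10: r + 9k = 3194.687294… → ⌈·⌉ = 3195
j=11: r + 10k = 3537.157882… → ⌈·⌉ = 3538
j=12: r + 11k = 3879.628470… → ⌈·⌉ = 3880
j=13: r + 12k = 4222.099058… → ⌈·⌉ = 4223
j=14: r + 13k = 4564.569647… → ⌈·⌉ = 4565
j=15: r + 14k = 4907.040235… → ⌈·⌉ = 4908
j=16: r + 15k = 5249.510823… → ⌈·⌉ = 5250
j=17: r + 16k = 5591.981411… → ⌈·⌉ = 5592

113, 455, 798, 1140, 1483, 1825, 2168, 2510, 2853, 3195, 3538, 3880, 4223, 4565, 4908, 5250, 5592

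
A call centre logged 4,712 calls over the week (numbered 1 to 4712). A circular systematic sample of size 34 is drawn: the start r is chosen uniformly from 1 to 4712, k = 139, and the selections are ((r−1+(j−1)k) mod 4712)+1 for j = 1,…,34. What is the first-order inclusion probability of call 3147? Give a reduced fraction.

For each position j, as r ranges over 1…4712 the j-th selection hits every call exactly once, so call 3147 is selected for exactly 34 of the 4712 starts.
Inclusion probability = 34/4712 = 17/2356.

17/2356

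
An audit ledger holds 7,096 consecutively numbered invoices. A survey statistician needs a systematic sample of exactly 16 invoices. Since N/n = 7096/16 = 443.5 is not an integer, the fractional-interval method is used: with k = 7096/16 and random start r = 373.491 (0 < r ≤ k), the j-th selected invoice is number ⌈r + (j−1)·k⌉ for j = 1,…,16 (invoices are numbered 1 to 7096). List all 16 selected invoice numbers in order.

374, 817, 1261, 1704, 2148, 2591, 3035, 3478, 3922, 4365, 4809, 5252, 5696, 6139, 6583, 7026

j=1: r + 0k = 373.491 → ⌈·⌉ = 374
j=2: r + 1k = 816.991 → ⌈·⌉ = 817
j=3: r + 2k = 1260.491 → ⌈·⌉ = 1261
j=4: r + 3k = 1703.991 → ⌈·⌉ = 1704
j=5: r + 4k = 2147.491 → ⌈·⌉ = 2148
j=6: r + 5k = 2590.991 → ⌈·⌉ = 2591
j=7: r + 6k = 3034.491 → ⌈·⌉ = 3035
j=8: r + 7k = 3477.991 → ⌈·⌉ = 3478
j=9: r + 8k = 3921.491 → ⌈·⌉ = 3922
j=10: r + 9k = 4364.991 → ⌈·⌉ = 4365
j=11: r + 10k = 4808.491 → ⌈·⌉ = 4809
j=12: r + 11k = 5251.991 → ⌈·⌉ = 5252
j=13: r + 12k = 5695.491 → ⌈·⌉ = 5696
j=14: r + 13k = 6138.991 → ⌈·⌉ = 6139
j=15: r + 14k = 6582.491 → ⌈·⌉ = 6583
j=16: r + 15k = 7025.991 → ⌈·⌉ = 7026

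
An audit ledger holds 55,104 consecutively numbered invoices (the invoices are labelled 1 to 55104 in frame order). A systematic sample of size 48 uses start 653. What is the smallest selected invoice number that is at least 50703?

51165

k = 55104/48 = 1148
Steps past start: ⌈(50703 − 653)/1148⌉ = ⌈50050/1148⌉ = 44
Selected invoice: 653 + 44×1148 = 51165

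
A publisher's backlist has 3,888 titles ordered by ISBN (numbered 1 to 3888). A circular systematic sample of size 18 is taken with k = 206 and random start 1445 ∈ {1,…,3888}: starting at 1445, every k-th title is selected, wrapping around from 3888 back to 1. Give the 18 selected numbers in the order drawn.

1445, 1651, 1857, 2063, 2269, 2475, 2681, 2887, 3093, 3299, 3505, 3711, 29, 235, 441, 647, 853, 1059

Selection 1: 1445
Selection 2: 1445 + 206 = 1651
Selection 3: 1651 + 206 = 1857
Selection 4: 1857 + 206 = 2063
Selection 5: 2063 + 206 = 2269
Selection 6: 2269 + 206 = 2475
Selection 7: 2475 + 206 = 2681
Selection 8: 2681 + 206 = 2887
Selection 9: 2887 + 206 = 3093
Selection 10: 3093 + 206 = 3299
Selection 11: 3299 + 206 = 3505
Selection 12: 3505 + 206 = 3711
Selection 13: 3711 + 206 = 3917 → 3917 − 3888 = 29
Selection 14: 29 + 206 = 235
Selection 15: 235 + 206 = 441
Selection 16: 441 + 206 = 647
Selection 17: 647 + 206 = 853
Selection 18: 853 + 206 = 1059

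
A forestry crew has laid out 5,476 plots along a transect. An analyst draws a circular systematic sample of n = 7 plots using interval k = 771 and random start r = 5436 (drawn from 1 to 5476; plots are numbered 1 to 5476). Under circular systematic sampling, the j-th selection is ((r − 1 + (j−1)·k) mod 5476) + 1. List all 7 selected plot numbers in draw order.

5436, 731, 1502, 2273, 3044, 3815, 4586

Selection 1: 5436
Selection 2: 5436 + 771 = 6207 → 6207 − 5476 = 731
Selection 3: 731 + 771 = 1502
Selection 4: 1502 + 771 = 2273
Selection 5: 2273 + 771 = 3044
Selection 6: 3044 + 771 = 3815
Selection 7: 3815 + 771 = 4586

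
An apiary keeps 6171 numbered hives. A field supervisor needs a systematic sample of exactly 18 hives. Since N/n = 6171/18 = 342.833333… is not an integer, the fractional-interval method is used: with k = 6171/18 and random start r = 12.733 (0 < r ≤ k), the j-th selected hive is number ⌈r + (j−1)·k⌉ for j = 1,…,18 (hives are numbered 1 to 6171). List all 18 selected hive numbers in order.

13, 356, 699, 1042, 1385, 1727, 2070, 2413, 2756, 3099, 3442, 3784, 4127, 4470, 4813, 5156, 5499, 5841

j=1: r + 0k = 12.733 → ⌈·⌉ = 13
j=2: r + 1k = 355.566333… → ⌈·⌉ = 356
j=3: r + 2k = 698.399666… → ⌈·⌉ = 699
j=4: r + 3k = 1041.233 → ⌈·⌉ = 1042
j=5: r + 4k = 1384.066333… → ⌈·⌉ = 1385
j=6: r + 5k = 1726.899666… → ⌈·⌉ = 1727
j=7: r + 6k = 2069.733 → ⌈·⌉ = 2070
j=8: r + 7k = 2412.566333… → ⌈·⌉ = 2413
j=9: r + 8k = 2755.399666… → ⌈·⌉ = 2756
j=10: r + 9k = 3098.233 → ⌈·⌉ = 3099
j=11: r + 10k = 3441.066333… → ⌈·⌉ = 3442
j=12: r + 11k = 3783.899666… → ⌈·⌉ = 3784
j=13: r + 12k = 4126.733 → ⌈·⌉ = 4127
j=14: r + 13k = 4469.566333… → ⌈·⌉ = 4470
j=15: r + 14k = 4812.399666… → ⌈·⌉ = 4813
j=16: r + 15k = 5155.233 → ⌈·⌉ = 5156
j=17: r + 16k = 5498.066333… → ⌈·⌉ = 5499
j=18: r + 17k = 5840.899666… → ⌈·⌉ = 5841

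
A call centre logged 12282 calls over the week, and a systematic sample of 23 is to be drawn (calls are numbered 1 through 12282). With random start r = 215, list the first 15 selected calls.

215, 749, 1283, 1817, 2351, 2885, 3419, 3953, 4487, 5021, 5555, 6089, 6623, 7157, 7691

k = N/n = 12282/23 = 534
call 1: 215
call 2: 215 + 534 = 749
call 3: 749 + 534 = 1283
call 4: 1283 + 534 = 1817
call 5: 1817 + 534 = 2351
call 6: 2351 + 534 = 2885
call 7: 2885 + 534 = 3419
call 8: 3419 + 534 = 3953
call 9: 3953 + 534 = 4487
call 10: 4487 + 534 = 5021
call 11: 5021 + 534 = 5555
call 12: 5555 + 534 = 6089
call 13: 6089 + 534 = 6623
call 14: 6623 + 534 = 7157
call 15: 7157 + 534 = 7691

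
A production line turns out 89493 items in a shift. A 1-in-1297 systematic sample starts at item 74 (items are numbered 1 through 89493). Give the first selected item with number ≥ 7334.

k = 1297
Steps past start: ⌈(7334 − 74)/1297⌉ = ⌈7260/1297⌉ = 6
Selected item: 74 + 6×1297 = 7856

7856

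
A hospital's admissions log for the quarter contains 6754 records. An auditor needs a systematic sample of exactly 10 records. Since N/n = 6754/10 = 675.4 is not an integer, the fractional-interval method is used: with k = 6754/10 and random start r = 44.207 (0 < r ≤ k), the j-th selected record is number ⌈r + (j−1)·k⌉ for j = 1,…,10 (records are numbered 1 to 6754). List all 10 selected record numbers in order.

45, 720, 1396, 2071, 2746, 3422, 4097, 4773, 5448, 6123

j=1: r + 0k = 44.207 → ⌈·⌉ = 45
j=2: r + 1k = 719.607 → ⌈·⌉ = 720
j=3: r + 2k = 1395.007 → ⌈·⌉ = 1396
j=4: r + 3k = 2070.407 → ⌈·⌉ = 2071
j=5: r + 4k = 2745.807 → ⌈·⌉ = 2746
j=6: r + 5k = 3421.207 → ⌈·⌉ = 3422
j=7: r + 6k = 4096.607 → ⌈·⌉ = 4097
j=8: r + 7k = 4772.007 → ⌈·⌉ = 4773
j=9: r + 8k = 5447.407 → ⌈·⌉ = 5448
j=10: r + 9k = 6122.807 → ⌈·⌉ = 6123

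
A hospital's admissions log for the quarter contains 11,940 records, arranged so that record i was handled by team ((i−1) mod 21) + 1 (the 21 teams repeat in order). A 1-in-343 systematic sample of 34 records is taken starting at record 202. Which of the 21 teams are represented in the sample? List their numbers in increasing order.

Consecutive selections differ by k = 343, so their team numbers differ by 343 mod 21 = 7.
gcd(343, 21) = 7, so the sample visits 21/7 = 3 distinct residues mod 21.
Start 202 is team 13; the teams hit are 6, 13, 20.

6, 13, 20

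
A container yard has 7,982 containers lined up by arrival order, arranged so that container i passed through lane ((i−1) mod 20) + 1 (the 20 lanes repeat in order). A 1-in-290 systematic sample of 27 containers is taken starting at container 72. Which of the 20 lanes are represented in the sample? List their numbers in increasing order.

Consecutive selections differ by k = 290, so their lane numbers differ by 290 mod 20 = 10.
gcd(290, 20) = 10, so the sample visits 20/10 = 2 distinct residues mod 20.
Start 72 is lane 12; the lanes hit are 2, 12.

2, 12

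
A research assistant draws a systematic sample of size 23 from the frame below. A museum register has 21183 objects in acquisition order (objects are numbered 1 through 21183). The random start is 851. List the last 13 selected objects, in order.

k = N/n = 21183/23 = 921
11th selection = 851 + 10×921 = 10061
12th: 10061 + 921 = 10982
13th: 10982 + 921 = 11903
14th: 11903 + 921 = 12824
15th: 12824 + 921 = 13745
16th: 13745 + 921 = 14666
17th: 14666 + 921 = 15587
18th: 15587 + 921 = 16508
19th: 16508 + 921 = 17429
20th: 17429 + 921 = 18350
21st: 18350 + 921 = 19271
22nd: 19271 + 921 = 20192
23rd: 20192 + 921 = 21113

10061, 10982, 11903, 12824, 13745, 14666, 15587, 16508, 17429, 18350, 19271, 20192, 21113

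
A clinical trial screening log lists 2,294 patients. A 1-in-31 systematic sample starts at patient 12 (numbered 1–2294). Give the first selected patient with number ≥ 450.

477

k = 31
Steps past start: ⌈(450 − 12)/31⌉ = ⌈438/31⌉ = 15
Selected patient: 12 + 15×31 = 477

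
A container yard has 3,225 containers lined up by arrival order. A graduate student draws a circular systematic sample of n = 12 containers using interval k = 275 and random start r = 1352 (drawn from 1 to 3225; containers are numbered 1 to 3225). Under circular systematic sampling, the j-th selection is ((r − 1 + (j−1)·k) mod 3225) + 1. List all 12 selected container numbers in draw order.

1352, 1627, 1902, 2177, 2452, 2727, 3002, 52, 327, 602, 877, 1152

Selection 1: 1352
Selection 2: 1352 + 275 = 1627
Selection 3: 1627 + 275 = 1902
Selection 4: 1902 + 275 = 2177
Selection 5: 2177 + 275 = 2452
Selection 6: 2452 + 275 = 2727
Selection 7: 2727 + 275 = 3002
Selection 8: 3002 + 275 = 3277 → 3277 − 3225 = 52
Selection 9: 52 + 275 = 327
Selection 10: 327 + 275 = 602
Selection 11: 602 + 275 = 877
Selection 12: 877 + 275 = 1152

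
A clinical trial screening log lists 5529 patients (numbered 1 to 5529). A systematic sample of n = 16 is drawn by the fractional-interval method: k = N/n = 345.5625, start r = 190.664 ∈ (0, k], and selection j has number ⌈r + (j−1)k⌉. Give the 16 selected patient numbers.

191, 537, 882, 1228, 1573, 1919, 2265, 2610, 2956, 3301, 3647, 3992, 4338, 4683, 5029, 5375

j=1: r + 0k = 190.664 → ⌈·⌉ = 191
j=2: r + 1k = 536.2265 → ⌈·⌉ = 537
j=3: r + 2k = 881.789 → ⌈·⌉ = 882
j=4: r + 3k = 1227.3515 → ⌈·⌉ = 1228
j=5: r + 4k = 1572.914 → ⌈·⌉ = 1573
j=6: r + 5k = 1918.4765 → ⌈·⌉ = 1919
j=7: r + 6k = 2264.039 → ⌈·⌉ = 2265
j=8: r + 7k = 2609.6015 → ⌈·⌉ = 2610
j=9: r + 8k = 2955.164 → ⌈·⌉ = 2956
j=10: r + 9k = 3300.7265 → ⌈·⌉ = 3301
j=11: r + 10k = 3646.289 → ⌈·⌉ = 3647
j=12: r + 11k = 3991.8515 → ⌈·⌉ = 3992
j=13: r + 12k = 4337.414 → ⌈·⌉ = 4338
j=14: r + 13k = 4682.9765 → ⌈·⌉ = 4683
j=15: r + 14k = 5028.539 → ⌈·⌉ = 5029
j=16: r + 15k = 5374.1015 → ⌈·⌉ = 5375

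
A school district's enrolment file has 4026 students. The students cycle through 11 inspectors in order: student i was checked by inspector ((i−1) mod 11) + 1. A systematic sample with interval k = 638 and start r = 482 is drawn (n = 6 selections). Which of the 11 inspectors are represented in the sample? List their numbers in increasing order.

Consecutive selections differ by k = 638, so their inspector numbers differ by 638 mod 11 = 0.
gcd(638, 11) = 11, so the sample visits 11/11 = 1 distinct residues mod 11.
Start 482 is inspector 9; the inspectors hit are 9.

9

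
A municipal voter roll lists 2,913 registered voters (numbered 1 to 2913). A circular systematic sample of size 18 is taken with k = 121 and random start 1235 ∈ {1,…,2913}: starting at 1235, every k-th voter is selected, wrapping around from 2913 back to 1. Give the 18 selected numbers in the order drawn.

1235, 1356, 1477, 1598, 1719, 1840, 1961, 2082, 2203, 2324, 2445, 2566, 2687, 2808, 16, 137, 258, 379

Selection 1: 1235
Selection 2: 1235 + 121 = 1356
Selection 3: 1356 + 121 = 1477
Selection 4: 1477 + 121 = 1598
Selection 5: 1598 + 121 = 1719
Selection 6: 1719 + 121 = 1840
Selection 7: 1840 + 121 = 1961
Selection 8: 1961 + 121 = 2082
Selection 9: 2082 + 121 = 2203
Selection 10: 2203 + 121 = 2324
Selection 11: 2324 + 121 = 2445
Selection 12: 2445 + 121 = 2566
Selection 13: 2566 + 121 = 2687
Selection 14: 2687 + 121 = 2808
Selection 15: 2808 + 121 = 2929 → 2929 − 2913 = 16
Selection 16: 16 + 121 = 137
Selection 17: 137 + 121 = 258
Selection 18: 258 + 121 = 379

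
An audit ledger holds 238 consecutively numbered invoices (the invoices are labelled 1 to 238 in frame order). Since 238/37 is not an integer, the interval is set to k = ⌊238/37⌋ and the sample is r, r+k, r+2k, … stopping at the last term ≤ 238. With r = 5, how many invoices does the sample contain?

39

k = ⌊238/37⌋ = 6
Achieved size = ⌊(238 − 5)/6⌋ + 1 = ⌊233/6⌋ + 1 = 38 + 1 = 39
(last selection: 5 + 38×6 = 233 ≤ 238; next would be 239 > 238)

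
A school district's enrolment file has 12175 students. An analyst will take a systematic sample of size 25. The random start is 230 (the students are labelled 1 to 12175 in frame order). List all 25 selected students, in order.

230, 717, 1204, 1691, 2178, 2665, 3152, 3639, 4126, 4613, 5100, 5587, 6074, 6561, 7048, 7535, 8022, 8509, 8996, 9483, 9970, 10457, 10944, 11431, 11918

k = N/n = 12175/25 = 487
student 1: 230
student 2: 230 + 487 = 717
student 3: 717 + 487 = 1204
student 4: 1204 + 487 = 1691
student 5: 1691 + 487 = 2178
student 6: 2178 + 487 = 2665
student 7: 2665 + 487 = 3152
student 8: 3152 + 487 = 3639
student 9: 3639 + 487 = 4126
student 10: 4126 + 487 = 4613
student 11: 4613 + 487 = 5100
student 12: 5100 + 487 = 5587
student 13: 5587 + 487 = 6074
student 14: 6074 + 487 = 6561
student 15: 6561 + 487 = 7048
student 16: 7048 + 487 = 7535
student 17: 7535 + 487 = 8022
student 18: 8022 + 487 = 8509
student 19: 8509 + 487 = 8996
student 20: 8996 + 487 = 9483
student 21: 9483 + 487 = 9970
student 22: 9970 + 487 = 10457
student 23: 10457 + 487 = 10944
student 24: 10944 + 487 = 11431
student 25: 11431 + 487 = 11918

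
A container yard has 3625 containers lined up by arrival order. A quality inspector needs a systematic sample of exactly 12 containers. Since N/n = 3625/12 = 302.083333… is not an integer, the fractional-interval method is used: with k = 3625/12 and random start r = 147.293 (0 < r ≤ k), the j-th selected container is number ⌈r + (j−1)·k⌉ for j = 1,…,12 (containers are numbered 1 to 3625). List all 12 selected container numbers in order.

j=1: r + 0k = 147.293 → ⌈·⌉ = 148
j=2: r + 1k = 449.376333… → ⌈·⌉ = 450
j=3: r + 2k = 751.459666… → ⌈·⌉ = 752
j=4: r + 3k = 1053.543 → ⌈·⌉ = 1054
j=5: r + 4k = 1355.626333… → ⌈·⌉ = 1356
j=6: r + 5k = 1657.709666… → ⌈·⌉ = 1658
j=7: r + 6k = 1959.793 → ⌈·⌉ = 1960
j=8: r + 7k = 2261.876333… → ⌈·⌉ = 2262
j=9: r + 8k = 2563.959666… → ⌈·⌉ = 2564
j=10: r + 9k = 2866.043 → ⌈·⌉ = 2867
j=11: r + 10k = 3168.126333… → ⌈·⌉ = 3169
j=12: r + 11k = 3470.209666… → ⌈·⌉ = 3471

148, 450, 752, 1054, 1356, 1658, 1960, 2262, 2564, 2867, 3169, 3471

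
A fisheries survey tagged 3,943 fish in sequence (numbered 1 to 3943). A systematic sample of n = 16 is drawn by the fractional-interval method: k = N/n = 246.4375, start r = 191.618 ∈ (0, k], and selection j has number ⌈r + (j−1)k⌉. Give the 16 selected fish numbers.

192, 439, 685, 931, 1178, 1424, 1671, 1917, 2164, 2410, 2656, 2903, 3149, 3396, 3642, 3889

j=1: r + 0k = 191.618 → ⌈·⌉ = 192
j=2: r + 1k = 438.0555 → ⌈·⌉ = 439
j=3: r + 2k = 684.493 → ⌈·⌉ = 685
j=4: r + 3k = 930.9305 → ⌈·⌉ = 931
j=5: r + 4k = 1177.368 → ⌈·⌉ = 1178
j=6: r + 5k = 1423.8055 → ⌈·⌉ = 1424
j=7: r + 6k = 1670.243 → ⌈·⌉ = 1671
j=8: r + 7k = 1916.6805 → ⌈·⌉ = 1917
j=9: r + 8k = 2163.118 → ⌈·⌉ = 2164
j=10: r + 9k = 2409.5555 → ⌈·⌉ = 2410
j=11: r + 10k = 2655.993 → ⌈·⌉ = 2656
j=12: r + 11k = 2902.4305 → ⌈·⌉ = 2903
j=13: r + 12k = 3148.868 → ⌈·⌉ = 3149
j=14: r + 13k = 3395.3055 → ⌈·⌉ = 3396
j=15: r + 14k = 3641.743 → ⌈·⌉ = 3642
j=16: r + 15k = 3888.1805 → ⌈·⌉ = 3889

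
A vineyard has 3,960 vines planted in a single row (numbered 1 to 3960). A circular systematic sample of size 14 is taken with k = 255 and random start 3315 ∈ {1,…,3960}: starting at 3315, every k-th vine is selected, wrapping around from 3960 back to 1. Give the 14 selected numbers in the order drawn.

Selection 1: 3315
Selection 2: 3315 + 255 = 3570
Selection 3: 3570 + 255 = 3825
Selection 4: 3825 + 255 = 4080 → 4080 − 3960 = 120
Selection 5: 120 + 255 = 375
Selection 6: 375 + 255 = 630
Selection 7: 630 + 255 = 885
Selection 8: 885 + 255 = 1140
Selection 9: 1140 + 255 = 1395
Selection 10: 1395 + 255 = 1650
Selection 11: 1650 + 255 = 1905
Selection 12: 1905 + 255 = 2160
Selection 13: 2160 + 255 = 2415
Selection 14: 2415 + 255 = 2670

3315, 3570, 3825, 120, 375, 630, 885, 1140, 1395, 1650, 1905, 2160, 2415, 2670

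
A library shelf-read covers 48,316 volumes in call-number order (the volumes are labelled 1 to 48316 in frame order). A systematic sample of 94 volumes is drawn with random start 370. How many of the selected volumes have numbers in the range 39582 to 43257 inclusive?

k = 48316/94 = 514
First selection ≥ 39582: 370 + ⌈(39582−370)/514⌉·514 = 370 + 77×514 = 39948
Last selection ≤ 43257: 370 + ⌊(43257−370)/514⌋·514 = 370 + 83×514 = 43032
Count = 83 − 77 + 1 = 7

7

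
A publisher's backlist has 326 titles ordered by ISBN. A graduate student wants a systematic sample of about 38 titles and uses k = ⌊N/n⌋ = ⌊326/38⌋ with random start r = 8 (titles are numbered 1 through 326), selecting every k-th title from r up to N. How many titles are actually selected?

k = ⌊326/38⌋ = 8
Achieved size = ⌊(326 − 8)/8⌋ + 1 = ⌊318/8⌋ + 1 = 39 + 1 = 40
(last selection: 8 + 39×8 = 320 ≤ 326; next would be 328 > 326)

40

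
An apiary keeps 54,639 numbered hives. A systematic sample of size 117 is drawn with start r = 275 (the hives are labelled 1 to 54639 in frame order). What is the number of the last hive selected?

k = 54639/117 = 467
117th selection = r + (117−1)·k = 275 + 116×467 = 275 + 54172 = 54447

54447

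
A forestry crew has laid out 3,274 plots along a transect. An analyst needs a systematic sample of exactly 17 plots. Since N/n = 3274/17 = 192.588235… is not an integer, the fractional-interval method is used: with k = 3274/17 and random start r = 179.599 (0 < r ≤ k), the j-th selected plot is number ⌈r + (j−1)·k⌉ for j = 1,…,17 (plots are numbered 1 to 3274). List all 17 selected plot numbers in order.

j=1: r + 0k = 179.599 → ⌈·⌉ = 180
j=2: r + 1k = 372.187235… → ⌈·⌉ = 373
j=3: r + 2k = 564.775470… → ⌈·⌉ = 565
j=4: r + 3k = 757.363705… → ⌈·⌉ = 758
j=5: r + 4k = 949.951941… → ⌈·⌉ = 950
j=6: r + 5k = 1142.540176… → ⌈·⌉ = 1143
j=7: r + 6k = 1335.128411… → ⌈·⌉ = 1336
j=8: r + 7k = 1527.716647… → ⌈·⌉ = 1528
j=9: r + 8k = 1720.304882… → ⌈·⌉ = 1721
j=10: r + 9k = 1912.893117… → ⌈·⌉ = 1913
j=11: r + 10k = 2105.481352… → ⌈·⌉ = 2106
j=12: r + 11k = 2298.069588… → ⌈·⌉ = 2299
j=13: r + 12k = 2490.657823… → ⌈·⌉ = 2491
j=14: r + 13k = 2683.246058… → ⌈·⌉ = 2684
j=15: r + 14k = 2875.834294… → ⌈·⌉ = 2876
j=16: r + 15k = 3068.422529… → ⌈·⌉ = 3069
j=17: r + 16k = 3261.010764… → ⌈·⌉ = 3262

180, 373, 565, 758, 950, 1143, 1336, 1528, 1721, 1913, 2106, 2299, 2491, 2684, 2876, 3069, 3262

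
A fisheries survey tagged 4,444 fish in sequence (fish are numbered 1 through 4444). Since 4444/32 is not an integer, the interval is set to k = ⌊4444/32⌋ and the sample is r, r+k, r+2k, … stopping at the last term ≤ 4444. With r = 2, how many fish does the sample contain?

k = ⌊4444/32⌋ = 138
Achieved size = ⌊(4444 − 2)/138⌋ + 1 = ⌊4442/138⌋ + 1 = 32 + 1 = 33
(last selection: 2 + 32×138 = 4418 ≤ 4444; next would be 4556 > 4444)

33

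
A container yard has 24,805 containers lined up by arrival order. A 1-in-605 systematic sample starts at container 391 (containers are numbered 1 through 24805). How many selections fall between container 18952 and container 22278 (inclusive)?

6

k = 605
First selection ≥ 18952: 391 + ⌈(18952−391)/605⌉·605 = 391 + 31×605 = 19146
Last selection ≤ 22278: 391 + ⌊(22278−391)/605⌋·605 = 391 + 36×605 = 22171
Count = 36 − 31 + 1 = 6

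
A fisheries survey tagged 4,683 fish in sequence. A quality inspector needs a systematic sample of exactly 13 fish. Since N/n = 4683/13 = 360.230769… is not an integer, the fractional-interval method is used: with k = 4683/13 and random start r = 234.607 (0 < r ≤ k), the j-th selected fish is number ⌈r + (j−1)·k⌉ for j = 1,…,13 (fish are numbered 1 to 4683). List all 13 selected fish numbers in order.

j=1: r + 0k = 234.607 → ⌈·⌉ = 235
j=2: r + 1k = 594.837769… → ⌈·⌉ = 595
j=3: r + 2k = 955.068538… → ⌈·⌉ = 956
j=4: r + 3k = 1315.299307… → ⌈·⌉ = 1316
j=5: r + 4k = 1675.530076… → ⌈·⌉ = 1676
j=6: r + 5k = 2035.760846… → ⌈·⌉ = 2036
j=7: r + 6k = 2395.991615… → ⌈·⌉ = 2396
j=8: r + 7k = 2756.222384… → ⌈·⌉ = 2757
j=9: r + 8k = 3116.453153… → ⌈·⌉ = 3117
j=10: r + 9k = 3476.683923… → ⌈·⌉ = 3477
j=11: r + 10k = 3836.914692… → ⌈·⌉ = 3837
j=12: r + 11k = 4197.145461… → ⌈·⌉ = 4198
j=13: r + 12k = 4557.376230… → ⌈·⌉ = 4558

235, 595, 956, 1316, 1676, 2036, 2396, 2757, 3117, 3477, 3837, 4198, 4558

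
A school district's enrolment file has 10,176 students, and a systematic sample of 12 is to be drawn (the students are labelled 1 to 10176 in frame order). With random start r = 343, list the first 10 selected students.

343, 1191, 2039, 2887, 3735, 4583, 5431, 6279, 7127, 7975

k = N/n = 10176/12 = 848
student 1: 343
student 2: 343 + 848 = 1191
student 3: 1191 + 848 = 2039
student 4: 2039 + 848 = 2887
student 5: 2887 + 848 = 3735
student 6: 3735 + 848 = 4583
student 7: 4583 + 848 = 5431
student 8: 5431 + 848 = 6279
student 9: 6279 + 848 = 7127
student 10: 7127 + 848 = 7975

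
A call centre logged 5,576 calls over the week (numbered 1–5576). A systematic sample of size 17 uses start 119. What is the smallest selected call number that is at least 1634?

1759

k = 5576/17 = 328
Steps past start: ⌈(1634 − 119)/328⌉ = ⌈1515/328⌉ = 5
Selected call: 119 + 5×328 = 1759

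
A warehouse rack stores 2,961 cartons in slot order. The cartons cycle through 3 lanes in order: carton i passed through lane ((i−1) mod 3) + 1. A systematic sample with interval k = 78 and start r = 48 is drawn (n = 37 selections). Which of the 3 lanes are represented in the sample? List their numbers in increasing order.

Consecutive selections differ by k = 78, so their lane numbers differ by 78 mod 3 = 0.
gcd(78, 3) = 3, so the sample visits 3/3 = 1 distinct residues mod 3.
Start 48 is lane 3; the lanes hit are 3.

3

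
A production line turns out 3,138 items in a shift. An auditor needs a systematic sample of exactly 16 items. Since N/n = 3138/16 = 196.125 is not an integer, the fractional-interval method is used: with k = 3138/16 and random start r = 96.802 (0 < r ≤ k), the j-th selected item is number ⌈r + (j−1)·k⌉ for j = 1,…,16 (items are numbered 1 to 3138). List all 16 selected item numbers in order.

97, 293, 490, 686, 882, 1078, 1274, 1470, 1666, 1862, 2059, 2255, 2451, 2647, 2843, 3039

j=1: r + 0k = 96.802 → ⌈·⌉ = 97
j=2: r + 1k = 292.927 → ⌈·⌉ = 293
j=3: r + 2k = 489.052 → ⌈·⌉ = 490
j=4: r + 3k = 685.177 → ⌈·⌉ = 686
j=5: r + 4k = 881.302 → ⌈·⌉ = 882
j=6: r + 5k = 1077.427 → ⌈·⌉ = 1078
j=7: r + 6k = 1273.552 → ⌈·⌉ = 1274
j=8: r + 7k = 1469.677 → ⌈·⌉ = 1470
j=9: r + 8k = 1665.802 → ⌈·⌉ = 1666
j=10: r + 9k = 1861.927 → ⌈·⌉ = 1862
j=11: r + 10k = 2058.052 → ⌈·⌉ = 2059
j=12: r + 11k = 2254.177 → ⌈·⌉ = 2255
j=13: r + 12k = 2450.302 → ⌈·⌉ = 2451
j=14: r + 13k = 2646.427 → ⌈·⌉ = 2647
j=15: r + 14k = 2842.552 → ⌈·⌉ = 2843
j=16: r + 15k = 3038.677 → ⌈·⌉ = 3039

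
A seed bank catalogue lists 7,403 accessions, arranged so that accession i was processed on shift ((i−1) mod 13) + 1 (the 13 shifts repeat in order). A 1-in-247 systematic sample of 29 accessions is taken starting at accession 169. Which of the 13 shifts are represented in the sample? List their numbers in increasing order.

Consecutive selections differ by k = 247, so their shift numbers differ by 247 mod 13 = 0.
gcd(247, 13) = 13, so the sample visits 13/13 = 1 distinct residues mod 13.
Start 169 is shift 13; the shifts hit are 13.

13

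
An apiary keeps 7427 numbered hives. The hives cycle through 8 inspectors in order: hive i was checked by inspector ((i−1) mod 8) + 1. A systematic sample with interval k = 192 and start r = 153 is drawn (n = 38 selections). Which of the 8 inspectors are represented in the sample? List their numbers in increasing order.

Consecutive selections differ by k = 192, so their inspector numbers differ by 192 mod 8 = 0.
gcd(192, 8) = 8, so the sample visits 8/8 = 1 distinct residues mod 8.
Start 153 is inspector 1; the inspectors hit are 1.

1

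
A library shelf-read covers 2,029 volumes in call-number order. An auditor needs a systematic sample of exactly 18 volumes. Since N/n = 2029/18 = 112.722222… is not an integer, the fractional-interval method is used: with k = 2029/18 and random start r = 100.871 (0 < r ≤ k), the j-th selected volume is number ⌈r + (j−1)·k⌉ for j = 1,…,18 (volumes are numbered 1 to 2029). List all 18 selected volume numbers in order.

j=1: r + 0k = 100.871 → ⌈·⌉ = 101
j=2: r + 1k = 213.593222… → ⌈·⌉ = 214
j=3: r + 2k = 326.315444… → ⌈·⌉ = 327
j=4: r + 3k = 439.037666… → ⌈·⌉ = 440
j=5: r + 4k = 551.759888… → ⌈·⌉ = 552
j=6: r + 5k = 664.482111… → ⌈·⌉ = 665
j=7: r + 6k = 777.204333… → ⌈·⌉ = 778
j=8: r + 7k = 889.926555… → ⌈·⌉ = 890
j=9: r + 8k = 1002.648777… → ⌈·⌉ = 1003
j=10: r + 9k = 1115.371 → ⌈·⌉ = 1116
j=11: r + 10k = 1228.093222… → ⌈·⌉ = 1229
j=12: r + 11k = 1340.815444… → ⌈·⌉ = 1341
j=13: r + 12k = 1453.537666… → ⌈·⌉ = 1454
j=14: r + 13k = 1566.259888… → ⌈·⌉ = 1567
j=15: r + 14k = 1678.982111… → ⌈·⌉ = 1679
j=16: r + 15k = 1791.704333… → ⌈·⌉ = 1792
j=17: r + 16k = 1904.426555… → ⌈·⌉ = 1905
j=18: r + 17k = 2017.148777… → ⌈·⌉ = 2018

101, 214, 327, 440, 552, 665, 778, 890, 1003, 1116, 1229, 1341, 1454, 1567, 1679, 1792, 1905, 2018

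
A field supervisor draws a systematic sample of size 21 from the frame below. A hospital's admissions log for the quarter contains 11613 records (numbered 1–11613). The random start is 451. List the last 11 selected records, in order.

k = N/n = 11613/21 = 553
11th selection = 451 + 10×553 = 5981
12th: 5981 + 553 = 6534
13th: 6534 + 553 = 7087
14th: 7087 + 553 = 7640
15th: 7640 + 553 = 8193
16th: 8193 + 553 = 8746
17th: 8746 + 553 = 9299
18th: 9299 + 553 = 9852
19th: 9852 + 553 = 10405
20th: 10405 + 553 = 10958
21st: 10958 + 553 = 11511

5981, 6534, 7087, 7640, 8193, 8746, 9299, 9852, 10405, 10958, 11511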